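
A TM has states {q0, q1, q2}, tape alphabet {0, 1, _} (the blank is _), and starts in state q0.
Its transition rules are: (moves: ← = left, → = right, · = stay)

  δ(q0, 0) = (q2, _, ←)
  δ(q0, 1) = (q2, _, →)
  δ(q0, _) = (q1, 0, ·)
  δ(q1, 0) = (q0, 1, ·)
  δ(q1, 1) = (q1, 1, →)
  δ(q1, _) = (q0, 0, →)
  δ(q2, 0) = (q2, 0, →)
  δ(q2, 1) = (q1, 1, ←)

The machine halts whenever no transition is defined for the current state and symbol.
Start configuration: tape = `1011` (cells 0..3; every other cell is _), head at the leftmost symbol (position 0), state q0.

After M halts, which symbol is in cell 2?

0

q0 | [1]011_   read 1 → write _, move →, go to q2
q2 | _[0]11_   read 0 → write 0, move →, go to q2
q2 | _0[1]1_   read 1 → write 1, move ←, go to q1
q1 | _[0]11_   read 0 → write 1, move ·, go to q0
q0 | _[1]11_   read 1 → write _, move →, go to q2
q2 | __[1]1_   read 1 → write 1, move ←, go to q1
q1 | _[_]11_   read _ → write 0, move →, go to q0
q0 | _0[1]1_   read 1 → write _, move →, go to q2
q2 | _0_[1]_   read 1 → write 1, move ←, go to q1
q1 | _0[_]1_   read _ → write 0, move →, go to q0
q0 | _00[1]_   read 1 → write _, move →, go to q2
q2 | _00_[_]
Cell 2 holds 0 when M halts.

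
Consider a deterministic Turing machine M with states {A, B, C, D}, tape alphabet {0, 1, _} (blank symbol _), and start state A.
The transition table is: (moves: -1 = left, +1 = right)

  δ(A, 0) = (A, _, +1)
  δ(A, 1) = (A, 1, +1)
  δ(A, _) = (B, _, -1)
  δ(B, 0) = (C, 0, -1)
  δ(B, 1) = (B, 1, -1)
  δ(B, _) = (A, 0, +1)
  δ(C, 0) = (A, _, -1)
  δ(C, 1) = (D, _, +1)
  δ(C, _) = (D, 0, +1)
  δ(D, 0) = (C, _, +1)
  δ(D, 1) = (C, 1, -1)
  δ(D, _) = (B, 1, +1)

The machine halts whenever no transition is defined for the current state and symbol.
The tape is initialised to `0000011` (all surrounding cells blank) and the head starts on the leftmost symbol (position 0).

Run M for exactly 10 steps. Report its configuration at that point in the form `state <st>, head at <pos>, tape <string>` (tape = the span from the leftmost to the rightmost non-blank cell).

state B, head at 4, tape 11

state=A head=0 tape=[0]000011_   (A,0)→(A,_,+1)
state=A head=1 tape=_[0]00011_   (A,0)→(A,_,+1)
state=A head=2 tape=__[0]0011_   (A,0)→(A,_,+1)
state=A head=3 tape=___[0]011_   (A,0)→(A,_,+1)
state=A head=4 tape=____[0]11_   (A,0)→(A,_,+1)
state=A head=5 tape=_____[1]1_   (A,1)→(A,1,+1)
state=A head=6 tape=_____1[1]_   (A,1)→(A,1,+1)
state=A head=7 tape=_____11[_]   (A,_)→(B,_,-1)
state=B head=6 tape=_____1[1]_   (B,1)→(B,1,-1)
state=B head=5 tape=_____[1]1_   (B,1)→(B,1,-1)
state=B head=4 tape=____[_]11_
After 10 steps: state B, head at 4, tape 11.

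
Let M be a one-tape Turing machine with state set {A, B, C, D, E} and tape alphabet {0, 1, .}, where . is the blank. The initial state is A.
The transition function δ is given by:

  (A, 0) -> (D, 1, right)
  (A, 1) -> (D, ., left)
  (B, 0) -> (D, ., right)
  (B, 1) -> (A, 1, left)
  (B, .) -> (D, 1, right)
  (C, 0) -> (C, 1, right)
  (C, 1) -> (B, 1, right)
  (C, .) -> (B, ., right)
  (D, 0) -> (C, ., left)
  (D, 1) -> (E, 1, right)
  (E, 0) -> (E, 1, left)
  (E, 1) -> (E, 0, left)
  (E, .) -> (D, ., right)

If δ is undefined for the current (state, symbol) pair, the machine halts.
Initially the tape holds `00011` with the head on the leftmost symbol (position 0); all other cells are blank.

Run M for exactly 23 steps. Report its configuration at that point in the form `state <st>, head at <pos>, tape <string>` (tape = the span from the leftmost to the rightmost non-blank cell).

state D, head at 3, tape 11100

A | .[0]0011   read 0 → write 1, move right, go to D
D | .1[0]011   read 0 → write ., move left, go to C
C | .[1].011   read 1 → write 1, move right, go to B
B | .1[.]011   read . → write 1, move right, go to D
D | .11[0]11   read 0 → write ., move left, go to C
C | .1[1].11   read 1 → write 1, move right, go to B
B | .11[.]11   read . → write 1, move right, go to D
D | .111[1]1   read 1 → write 1, move right, go to E
E | .1111[1]   read 1 → write 0, move left, go to E
E | .111[1]0   read 1 → write 0, move left, go to E
E | .11[1]00   read 1 → write 0, move left, go to E
E | .1[1]000   read 1 → write 0, move left, go to E
E | .[1]0000   read 1 → write 0, move left, go to E
E | [.]00000   read . → write ., move right, go to D
D | .[0]0000   read 0 → write ., move left, go to C
C | [.].0000   read . → write ., move right, go to B
B | .[.]0000   read . → write 1, move right, go to D
D | .1[0]000   read 0 → write ., move left, go to C
C | .[1].000   read 1 → write 1, move right, go to B
B | .1[.]000   read . → write 1, move right, go to D
D | .11[0]00   read 0 → write ., move left, go to C
C | .1[1].00   read 1 → write 1, move right, go to B
B | .11[.]00   read . → write 1, move right, go to D
D | .111[0]0
After 23 steps: state D, head at 3, tape 11100.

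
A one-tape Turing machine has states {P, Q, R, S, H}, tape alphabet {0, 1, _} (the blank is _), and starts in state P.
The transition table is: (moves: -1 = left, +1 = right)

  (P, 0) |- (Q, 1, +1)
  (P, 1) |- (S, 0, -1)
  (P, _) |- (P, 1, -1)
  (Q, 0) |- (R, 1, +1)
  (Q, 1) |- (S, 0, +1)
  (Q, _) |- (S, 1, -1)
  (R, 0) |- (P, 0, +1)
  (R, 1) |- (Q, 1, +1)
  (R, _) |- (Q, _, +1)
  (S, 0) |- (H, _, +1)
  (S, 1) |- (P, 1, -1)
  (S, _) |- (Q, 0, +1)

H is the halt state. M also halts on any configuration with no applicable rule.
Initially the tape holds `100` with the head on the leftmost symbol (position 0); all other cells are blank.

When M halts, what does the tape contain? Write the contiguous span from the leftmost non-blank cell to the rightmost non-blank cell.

01110_1

P | _[1]00___   read 1 → write 0, move -1, go to S
S | [_]000___   read _ → write 0, move +1, go to Q
Q | 0[0]00___   read 0 → write 1, move +1, go to R
R | 01[0]0___   read 0 → write 0, move +1, go to P
P | 010[0]___   read 0 → write 1, move +1, go to Q
Q | 0101[_]__   read _ → write 1, move -1, go to S
S | 010[1]1__   read 1 → write 1, move -1, go to P
P | 01[0]11__   read 0 → write 1, move +1, go to Q
Q | 011[1]1__   read 1 → write 0, move +1, go to S
S | 0110[1]__   read 1 → write 1, move -1, go to P
P | 011[0]1__   read 0 → write 1, move +1, go to Q
Q | 0111[1]__   read 1 → write 0, move +1, go to S
S | 01110[_]_   read _ → write 0, move +1, go to Q
Q | 011100[_]   read _ → write 1, move -1, go to S
S | 01110[0]1   read 0 → write _, move +1, go to H
H | 01110_[1]
The non-blank tape span at halt is 01110_1.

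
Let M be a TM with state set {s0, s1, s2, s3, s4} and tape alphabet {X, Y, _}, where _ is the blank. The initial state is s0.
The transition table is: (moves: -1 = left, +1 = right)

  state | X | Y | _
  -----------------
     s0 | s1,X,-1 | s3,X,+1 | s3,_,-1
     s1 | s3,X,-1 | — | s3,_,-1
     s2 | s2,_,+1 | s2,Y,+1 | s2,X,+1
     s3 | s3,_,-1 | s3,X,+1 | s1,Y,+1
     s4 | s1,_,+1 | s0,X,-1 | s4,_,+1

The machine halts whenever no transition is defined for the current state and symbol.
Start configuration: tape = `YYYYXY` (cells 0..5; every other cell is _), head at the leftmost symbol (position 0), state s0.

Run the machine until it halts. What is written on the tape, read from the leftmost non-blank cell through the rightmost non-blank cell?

s0 | _[Y]YYYXY   read Y → write X, move +1, go to s3
s3 | _X[Y]YYXY   read Y → write X, move +1, go to s3
s3 | _XX[Y]YXY   read Y → write X, move +1, go to s3
s3 | _XXX[Y]XY   read Y → write X, move +1, go to s3
s3 | _XXXX[X]Y   read X → write _, move -1, go to s3
s3 | _XXX[X]_Y   read X → write _, move -1, go to s3
s3 | _XX[X]__Y   read X → write _, move -1, go to s3
s3 | _X[X]___Y   read X → write _, move -1, go to s3
s3 | _[X]____Y   read X → write _, move -1, go to s3
s3 | [_]_____Y   read _ → write Y, move +1, go to s1
s1 | Y[_]____Y   read _ → write _, move -1, go to s3
s3 | [Y]_____Y   read Y → write X, move +1, go to s3
s3 | X[_]____Y   read _ → write Y, move +1, go to s1
s1 | XY[_]___Y   read _ → write _, move -1, go to s3
s3 | X[Y]____Y   read Y → write X, move +1, go to s3
s3 | XX[_]___Y   read _ → write Y, move +1, go to s1
s1 | XXY[_]__Y   read _ → write _, move -1, go to s3
s3 | XX[Y]___Y   read Y → write X, move +1, go to s3
s3 | XXX[_]__Y   read _ → write Y, move +1, go to s1
s1 | XXXY[_]_Y   read _ → write _, move -1, go to s3
s3 | XXX[Y]__Y   read Y → write X, move +1, go to s3
s3 | XXXX[_]_Y   read _ → write Y, move +1, go to s1
s1 | XXXXY[_]Y   read _ → write _, move -1, go to s3
s3 | XXXX[Y]_Y   read Y → write X, move +1, go to s3
s3 | XXXXX[_]Y   read _ → write Y, move +1, go to s1
s1 | XXXXXY[Y]
The non-blank tape span at halt is XXXXXYY.

XXXXXYY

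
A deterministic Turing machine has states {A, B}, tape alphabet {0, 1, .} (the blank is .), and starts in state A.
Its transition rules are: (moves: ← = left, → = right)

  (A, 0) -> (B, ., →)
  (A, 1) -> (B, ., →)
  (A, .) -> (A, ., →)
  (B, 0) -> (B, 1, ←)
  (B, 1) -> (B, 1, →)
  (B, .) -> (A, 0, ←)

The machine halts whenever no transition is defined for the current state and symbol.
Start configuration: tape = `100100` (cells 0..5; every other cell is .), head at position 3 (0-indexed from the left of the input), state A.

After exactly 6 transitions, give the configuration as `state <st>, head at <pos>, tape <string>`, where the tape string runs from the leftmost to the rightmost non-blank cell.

A | 100[1]00   read 1 → write ., move →, go to B
B | 100.[0]0   read 0 → write 1, move ←, go to B
B | 100[.]10   read . → write 0, move ←, go to A
A | 10[0]010   read 0 → write ., move →, go to B
B | 10.[0]10   read 0 → write 1, move ←, go to B
B | 10[.]110   read . → write 0, move ←, go to A
A | 1[0]0110
After 6 steps: state A, head at 1, tape 100110.

state A, head at 1, tape 100110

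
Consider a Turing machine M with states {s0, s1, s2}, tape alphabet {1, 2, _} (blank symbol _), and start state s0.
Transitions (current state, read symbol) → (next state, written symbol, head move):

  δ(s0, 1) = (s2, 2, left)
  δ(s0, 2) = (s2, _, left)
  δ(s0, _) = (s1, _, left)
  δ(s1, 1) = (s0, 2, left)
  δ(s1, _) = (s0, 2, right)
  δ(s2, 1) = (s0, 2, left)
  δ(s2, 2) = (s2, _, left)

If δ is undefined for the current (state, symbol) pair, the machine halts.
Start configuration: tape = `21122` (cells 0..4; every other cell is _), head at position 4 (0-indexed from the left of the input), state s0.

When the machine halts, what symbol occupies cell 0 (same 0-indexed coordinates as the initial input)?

state=s0 head=4 tape=_2112[2]   (s0,2)→(s2,_,left)
state=s2 head=3 tape=_211[2]_   (s2,2)→(s2,_,left)
state=s2 head=2 tape=_21[1]__   (s2,1)→(s0,2,left)
state=s0 head=1 tape=_2[1]2__   (s0,1)→(s2,2,left)
state=s2 head=0 tape=_[2]22__   (s2,2)→(s2,_,left)
state=s2 head=-1 tape=[_]_22__
Cell 0 holds _ when M halts.

_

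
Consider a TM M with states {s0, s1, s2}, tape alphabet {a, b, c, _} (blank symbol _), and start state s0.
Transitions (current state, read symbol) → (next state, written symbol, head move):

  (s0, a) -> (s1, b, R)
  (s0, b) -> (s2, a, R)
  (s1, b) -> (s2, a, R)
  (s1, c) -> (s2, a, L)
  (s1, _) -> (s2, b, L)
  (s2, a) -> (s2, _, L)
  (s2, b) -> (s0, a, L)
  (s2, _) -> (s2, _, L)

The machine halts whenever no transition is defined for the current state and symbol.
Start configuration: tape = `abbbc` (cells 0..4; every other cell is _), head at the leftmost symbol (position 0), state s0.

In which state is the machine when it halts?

state=s0 head=0 tape=[a]bbbc   (s0,a)→(s1,b,R)
state=s1 head=1 tape=b[b]bbc   (s1,b)→(s2,a,R)
state=s2 head=2 tape=ba[b]bc   (s2,b)→(s0,a,L)
state=s0 head=1 tape=b[a]abc   (s0,a)→(s1,b,R)
state=s1 head=2 tape=bb[a]bc
No transition is defined for (s1, a); M halts in state s1.

s1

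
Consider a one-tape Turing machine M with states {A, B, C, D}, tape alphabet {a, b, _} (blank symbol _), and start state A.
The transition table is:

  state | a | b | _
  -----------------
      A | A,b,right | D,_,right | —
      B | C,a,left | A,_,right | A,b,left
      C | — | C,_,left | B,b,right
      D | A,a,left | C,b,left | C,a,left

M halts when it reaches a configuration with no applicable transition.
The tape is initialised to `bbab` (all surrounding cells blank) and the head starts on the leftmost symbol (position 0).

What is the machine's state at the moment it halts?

A | [b]bab_   read b → write _, move right, go to D
D | _[b]ab_   read b → write b, move left, go to C
C | [_]bab_   read _ → write b, move right, go to B
B | b[b]ab_   read b → write _, move right, go to A
A | b_[a]b_   read a → write b, move right, go to A
A | b_b[b]_   read b → write _, move right, go to D
D | b_b_[_]   read _ → write a, move left, go to C
C | b_b[_]a   read _ → write b, move right, go to B
B | b_bb[a]   read a → write a, move left, go to C
C | b_b[b]a   read b → write _, move left, go to C
C | b_[b]_a   read b → write _, move left, go to C
C | b[_]__a   read _ → write b, move right, go to B
B | bb[_]_a   read _ → write b, move left, go to A
A | b[b]b_a   read b → write _, move right, go to D
D | b_[b]_a   read b → write b, move left, go to C
C | b[_]b_a   read _ → write b, move right, go to B
B | bb[b]_a   read b → write _, move right, go to A
A | bb_[_]a
No transition is defined for (A, _); M halts in state A.

A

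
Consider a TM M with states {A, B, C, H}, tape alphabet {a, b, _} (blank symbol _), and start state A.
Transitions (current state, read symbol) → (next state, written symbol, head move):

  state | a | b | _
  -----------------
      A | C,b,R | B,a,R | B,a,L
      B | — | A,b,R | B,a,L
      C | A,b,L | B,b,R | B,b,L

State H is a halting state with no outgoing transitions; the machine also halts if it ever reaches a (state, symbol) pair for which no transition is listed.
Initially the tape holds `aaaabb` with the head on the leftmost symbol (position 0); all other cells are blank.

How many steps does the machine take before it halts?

A | [a]aaabb___   read a → write b, move R, go to C
C | b[a]aabb___   read a → write b, move L, go to A
A | [b]baabb___   read b → write a, move R, go to B
B | a[b]aabb___   read b → write b, move R, go to A
A | ab[a]abb___   read a → write b, move R, go to C
C | abb[a]bb___   read a → write b, move L, go to A
A | ab[b]bbb___   read b → write a, move R, go to B
B | aba[b]bb___   read b → write b, move R, go to A
A | abab[b]b___   read b → write a, move R, go to B
B | ababa[b]___   read b → write b, move R, go to A
A | ababab[_]__   read _ → write a, move L, go to B
B | ababa[b]a__   read b → write b, move R, go to A
A | ababab[a]__   read a → write b, move R, go to C
C | abababb[_]_   read _ → write b, move L, go to B
B | ababab[b]b_   read b → write b, move R, go to A
A | abababb[b]_   read b → write a, move R, go to B
B | abababba[_]   read _ → write a, move L, go to B
B | abababb[a]a
M halts after 17 transitions.

17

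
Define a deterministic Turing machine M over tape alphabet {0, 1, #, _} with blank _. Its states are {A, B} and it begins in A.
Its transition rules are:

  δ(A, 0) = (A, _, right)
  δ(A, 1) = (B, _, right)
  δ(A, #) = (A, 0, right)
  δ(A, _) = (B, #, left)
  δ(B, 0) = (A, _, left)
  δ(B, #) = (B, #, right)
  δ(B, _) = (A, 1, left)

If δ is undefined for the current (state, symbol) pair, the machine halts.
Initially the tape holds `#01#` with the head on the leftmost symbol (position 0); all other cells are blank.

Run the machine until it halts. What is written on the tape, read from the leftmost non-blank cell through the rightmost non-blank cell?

state=A head=0 tape=[#]01#__   (A,#)→(A,0,right)
state=A head=1 tape=0[0]1#__   (A,0)→(A,_,right)
state=A head=2 tape=0_[1]#__   (A,1)→(B,_,right)
state=B head=3 tape=0__[#]__   (B,#)→(B,#,right)
state=B head=4 tape=0__#[_]_   (B,_)→(A,1,left)
state=A head=3 tape=0__[#]1_   (A,#)→(A,0,right)
state=A head=4 tape=0__0[1]_   (A,1)→(B,_,right)
state=B head=5 tape=0__0_[_]   (B,_)→(A,1,left)
state=A head=4 tape=0__0[_]1   (A,_)→(B,#,left)
state=B head=3 tape=0__[0]#1   (B,0)→(A,_,left)
state=A head=2 tape=0_[_]_#1   (A,_)→(B,#,left)
state=B head=1 tape=0[_]#_#1   (B,_)→(A,1,left)
state=A head=0 tape=[0]1#_#1   (A,0)→(A,_,right)
state=A head=1 tape=_[1]#_#1   (A,1)→(B,_,right)
state=B head=2 tape=__[#]_#1   (B,#)→(B,#,right)
state=B head=3 tape=__#[_]#1   (B,_)→(A,1,left)
state=A head=2 tape=__[#]1#1   (A,#)→(A,0,right)
state=A head=3 tape=__0[1]#1   (A,1)→(B,_,right)
state=B head=4 tape=__0_[#]1   (B,#)→(B,#,right)
state=B head=5 tape=__0_#[1]
The non-blank tape span at halt is 0_#1.

0_#1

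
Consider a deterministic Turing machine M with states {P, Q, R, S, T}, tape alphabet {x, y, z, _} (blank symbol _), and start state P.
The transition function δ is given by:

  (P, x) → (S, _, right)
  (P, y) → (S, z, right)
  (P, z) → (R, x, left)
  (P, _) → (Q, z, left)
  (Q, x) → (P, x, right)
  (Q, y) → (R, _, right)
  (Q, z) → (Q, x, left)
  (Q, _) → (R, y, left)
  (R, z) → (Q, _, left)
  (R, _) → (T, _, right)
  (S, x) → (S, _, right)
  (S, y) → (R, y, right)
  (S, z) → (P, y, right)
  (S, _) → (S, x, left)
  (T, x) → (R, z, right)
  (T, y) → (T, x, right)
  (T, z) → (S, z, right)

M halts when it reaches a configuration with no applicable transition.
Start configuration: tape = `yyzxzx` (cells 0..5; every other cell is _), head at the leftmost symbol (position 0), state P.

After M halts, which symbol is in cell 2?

P | [y]yzxzx__   read y → write z, move right, go to S
S | z[y]zxzx__   read y → write y, move right, go to R
R | zy[z]xzx__   read z → write _, move left, go to Q
Q | z[y]_xzx__   read y → write _, move right, go to R
R | z_[_]xzx__   read _ → write _, move right, go to T
T | z__[x]zx__   read x → write z, move right, go to R
R | z__z[z]x__   read z → write _, move left, go to Q
Q | z__[z]_x__   read z → write x, move left, go to Q
Q | z_[_]x_x__   read _ → write y, move left, go to R
R | z[_]yx_x__   read _ → write _, move right, go to T
T | z_[y]x_x__   read y → write x, move right, go to T
T | z_x[x]_x__   read x → write z, move right, go to R
R | z_xz[_]x__   read _ → write _, move right, go to T
T | z_xz_[x]__   read x → write z, move right, go to R
R | z_xz_z[_]_   read _ → write _, move right, go to T
T | z_xz_z_[_]
Cell 2 holds x when M halts.

x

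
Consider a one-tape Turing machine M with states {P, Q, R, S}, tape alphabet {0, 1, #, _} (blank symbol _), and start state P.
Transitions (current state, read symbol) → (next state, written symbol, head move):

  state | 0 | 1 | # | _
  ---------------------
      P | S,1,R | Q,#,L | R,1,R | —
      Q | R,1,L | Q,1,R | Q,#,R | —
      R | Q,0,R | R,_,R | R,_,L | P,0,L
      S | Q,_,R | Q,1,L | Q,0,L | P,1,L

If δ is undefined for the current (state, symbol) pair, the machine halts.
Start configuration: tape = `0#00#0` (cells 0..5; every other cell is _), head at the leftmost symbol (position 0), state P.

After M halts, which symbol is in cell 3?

state=P head=0 tape=[0]#00#0   (P,0)→(S,1,R)
state=S head=1 tape=1[#]00#0   (S,#)→(Q,0,L)
state=Q head=0 tape=[1]000#0   (Q,1)→(Q,1,R)
state=Q head=1 tape=1[0]00#0   (Q,0)→(R,1,L)
state=R head=0 tape=[1]100#0   (R,1)→(R,_,R)
state=R head=1 tape=_[1]00#0   (R,1)→(R,_,R)
state=R head=2 tape=__[0]0#0   (R,0)→(Q,0,R)
state=Q head=3 tape=__0[0]#0   (Q,0)→(R,1,L)
state=R head=2 tape=__[0]1#0   (R,0)→(Q,0,R)
state=Q head=3 tape=__0[1]#0   (Q,1)→(Q,1,R)
state=Q head=4 tape=__01[#]0   (Q,#)→(Q,#,R)
state=Q head=5 tape=__01#[0]   (Q,0)→(R,1,L)
state=R head=4 tape=__01[#]1   (R,#)→(R,_,L)
state=R head=3 tape=__0[1]_1   (R,1)→(R,_,R)
state=R head=4 tape=__0_[_]1   (R,_)→(P,0,L)
state=P head=3 tape=__0[_]01
Cell 3 holds _ when M halts.

_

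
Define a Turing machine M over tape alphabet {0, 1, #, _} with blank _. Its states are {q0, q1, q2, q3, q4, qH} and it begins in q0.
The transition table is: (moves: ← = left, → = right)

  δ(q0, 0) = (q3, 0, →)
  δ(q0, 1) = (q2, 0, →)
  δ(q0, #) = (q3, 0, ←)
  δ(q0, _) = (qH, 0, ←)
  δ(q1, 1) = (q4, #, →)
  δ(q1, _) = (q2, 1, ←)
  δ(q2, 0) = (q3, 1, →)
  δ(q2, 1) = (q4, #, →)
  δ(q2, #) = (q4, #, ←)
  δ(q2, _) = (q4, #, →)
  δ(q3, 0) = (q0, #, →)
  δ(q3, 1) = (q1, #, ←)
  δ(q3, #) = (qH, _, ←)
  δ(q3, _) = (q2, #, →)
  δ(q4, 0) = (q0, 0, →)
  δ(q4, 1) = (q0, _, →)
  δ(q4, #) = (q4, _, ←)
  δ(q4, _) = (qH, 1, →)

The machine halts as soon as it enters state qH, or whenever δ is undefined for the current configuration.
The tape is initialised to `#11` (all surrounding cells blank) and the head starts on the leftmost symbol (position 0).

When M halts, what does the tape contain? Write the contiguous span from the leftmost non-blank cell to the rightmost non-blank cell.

1___1

state=q0 head=0 tape=__[#]11   (q0,#)→(q3,0,←)
state=q3 head=-1 tape=_[_]011   (q3,_)→(q2,#,→)
state=q2 head=0 tape=_#[0]11   (q2,0)→(q3,1,→)
state=q3 head=1 tape=_#1[1]1   (q3,1)→(q1,#,←)
state=q1 head=0 tape=_#[1]#1   (q1,1)→(q4,#,→)
state=q4 head=1 tape=_##[#]1   (q4,#)→(q4,_,←)
state=q4 head=0 tape=_#[#]_1   (q4,#)→(q4,_,←)
state=q4 head=-1 tape=_[#]__1   (q4,#)→(q4,_,←)
state=q4 head=-2 tape=[_]___1   (q4,_)→(qH,1,→)
state=qH head=-1 tape=1[_]__1
The non-blank tape span at halt is 1___1.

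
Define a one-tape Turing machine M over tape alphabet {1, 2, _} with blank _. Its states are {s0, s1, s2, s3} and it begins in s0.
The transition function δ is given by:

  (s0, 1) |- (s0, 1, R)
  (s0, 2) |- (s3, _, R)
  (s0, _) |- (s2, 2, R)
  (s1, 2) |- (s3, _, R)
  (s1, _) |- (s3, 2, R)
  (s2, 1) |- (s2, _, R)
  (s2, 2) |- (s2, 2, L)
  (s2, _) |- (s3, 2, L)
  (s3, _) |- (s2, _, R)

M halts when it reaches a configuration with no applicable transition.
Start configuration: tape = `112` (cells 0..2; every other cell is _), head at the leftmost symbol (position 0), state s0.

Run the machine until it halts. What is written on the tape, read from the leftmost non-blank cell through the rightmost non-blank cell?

s0 | [1]12__   read 1 → write 1, move R, go to s0
s0 | 1[1]2__   read 1 → write 1, move R, go to s0
s0 | 11[2]__   read 2 → write _, move R, go to s3
s3 | 11_[_]_   read _ → write _, move R, go to s2
s2 | 11__[_]   read _ → write 2, move L, go to s3
s3 | 11_[_]2   read _ → write _, move R, go to s2
s2 | 11__[2]   read 2 → write 2, move L, go to s2
s2 | 11_[_]2   read _ → write 2, move L, go to s3
s3 | 11[_]22   read _ → write _, move R, go to s2
s2 | 11_[2]2   read 2 → write 2, move L, go to s2
s2 | 11[_]22   read _ → write 2, move L, go to s3
s3 | 1[1]222
The non-blank tape span at halt is 11222.

11222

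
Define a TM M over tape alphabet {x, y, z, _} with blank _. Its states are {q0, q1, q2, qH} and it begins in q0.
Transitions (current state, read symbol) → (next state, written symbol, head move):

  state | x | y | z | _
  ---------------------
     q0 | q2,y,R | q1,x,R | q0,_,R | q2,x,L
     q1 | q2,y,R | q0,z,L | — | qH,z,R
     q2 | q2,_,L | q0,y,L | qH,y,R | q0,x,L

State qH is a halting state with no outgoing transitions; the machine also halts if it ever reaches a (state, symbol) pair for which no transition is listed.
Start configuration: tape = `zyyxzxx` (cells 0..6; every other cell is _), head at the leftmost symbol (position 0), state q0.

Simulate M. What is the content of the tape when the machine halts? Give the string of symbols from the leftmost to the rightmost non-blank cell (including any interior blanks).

state=q0 head=0 tape=[z]yyxzxx   (q0,z)→(q0,_,R)
state=q0 head=1 tape=_[y]yxzxx   (q0,y)→(q1,x,R)
state=q1 head=2 tape=_x[y]xzxx   (q1,y)→(q0,z,L)
state=q0 head=1 tape=_[x]zxzxx   (q0,x)→(q2,y,R)
state=q2 head=2 tape=_y[z]xzxx   (q2,z)→(qH,y,R)
state=qH head=3 tape=_yy[x]zxx
The non-blank tape span at halt is yyxzxx.

yyxzxx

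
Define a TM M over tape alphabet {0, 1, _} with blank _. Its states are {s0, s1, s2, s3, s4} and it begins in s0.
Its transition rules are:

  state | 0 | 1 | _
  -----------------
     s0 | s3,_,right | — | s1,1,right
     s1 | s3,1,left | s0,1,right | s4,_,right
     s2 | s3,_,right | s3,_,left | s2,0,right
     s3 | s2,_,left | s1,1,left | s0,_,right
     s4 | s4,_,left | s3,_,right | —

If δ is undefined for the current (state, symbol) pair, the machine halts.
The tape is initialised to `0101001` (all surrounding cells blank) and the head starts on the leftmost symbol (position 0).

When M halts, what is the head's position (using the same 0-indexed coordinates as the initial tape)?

s0 | [0]101001__   read 0 → write _, move right, go to s3
s3 | _[1]01001__   read 1 → write 1, move left, go to s1
s1 | [_]101001__   read _ → write _, move right, go to s4
s4 | _[1]01001__   read 1 → write _, move right, go to s3
s3 | __[0]1001__   read 0 → write _, move left, go to s2
s2 | _[_]_1001__   read _ → write 0, move right, go to s2
s2 | _0[_]1001__   read _ → write 0, move right, go to s2
s2 | _00[1]001__   read 1 → write _, move left, go to s3
s3 | _0[0]_001__   read 0 → write _, move left, go to s2
s2 | _[0]__001__   read 0 → write _, move right, go to s3
s3 | __[_]_001__   read _ → write _, move right, go to s0
s0 | ___[_]001__   read _ → write 1, move right, go to s1
s1 | ___1[0]01__   read 0 → write 1, move left, go to s3
s3 | ___[1]101__   read 1 → write 1, move left, go to s1
s1 | __[_]1101__   read _ → write _, move right, go to s4
s4 | ___[1]101__   read 1 → write _, move right, go to s3
s3 | ____[1]01__   read 1 → write 1, move left, go to s1
s1 | ___[_]101__   read _ → write _, move right, go to s4
s4 | ____[1]01__   read 1 → write _, move right, go to s3
s3 | _____[0]1__   read 0 → write _, move left, go to s2
s2 | ____[_]_1__   read _ → write 0, move right, go to s2
s2 | ____0[_]1__   read _ → write 0, move right, go to s2
s2 | ____00[1]__   read 1 → write _, move left, go to s3
s3 | ____0[0]___   read 0 → write _, move left, go to s2
s2 | ____[0]____   read 0 → write _, move right, go to s3
s3 | _____[_]___   read _ → write _, move right, go to s0
s0 | ______[_]__   read _ → write 1, move right, go to s1
s1 | ______1[_]_   read _ → write _, move right, go to s4
s4 | ______1_[_]
At halt the head is at cell 8.

8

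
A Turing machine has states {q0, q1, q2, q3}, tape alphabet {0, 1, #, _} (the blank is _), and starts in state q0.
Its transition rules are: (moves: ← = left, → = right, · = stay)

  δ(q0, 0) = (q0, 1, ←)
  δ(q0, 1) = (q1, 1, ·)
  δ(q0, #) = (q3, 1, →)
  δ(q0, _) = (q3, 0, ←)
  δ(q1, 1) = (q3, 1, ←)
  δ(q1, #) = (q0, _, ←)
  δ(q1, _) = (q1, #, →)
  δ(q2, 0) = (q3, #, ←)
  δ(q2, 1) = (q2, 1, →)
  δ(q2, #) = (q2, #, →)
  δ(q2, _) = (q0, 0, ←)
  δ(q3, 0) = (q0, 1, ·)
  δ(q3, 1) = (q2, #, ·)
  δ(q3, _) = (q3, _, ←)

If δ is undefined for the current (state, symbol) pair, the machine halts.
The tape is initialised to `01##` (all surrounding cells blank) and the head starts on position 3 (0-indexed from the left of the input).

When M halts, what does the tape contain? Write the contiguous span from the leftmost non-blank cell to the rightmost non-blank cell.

01##10

q0 | 01#[#]__   read # → write 1, move →, go to q3
q3 | 01#1[_]_   read _ → write _, move ←, go to q3
q3 | 01#[1]__   read 1 → write #, move ·, go to q2
q2 | 01#[#]__   read # → write #, move →, go to q2
q2 | 01##[_]_   read _ → write 0, move ←, go to q0
q0 | 01#[#]0_   read # → write 1, move →, go to q3
q3 | 01#1[0]_   read 0 → write 1, move ·, go to q0
q0 | 01#1[1]_   read 1 → write 1, move ·, go to q1
q1 | 01#1[1]_   read 1 → write 1, move ←, go to q3
q3 | 01#[1]1_   read 1 → write #, move ·, go to q2
q2 | 01#[#]1_   read # → write #, move →, go to q2
q2 | 01##[1]_   read 1 → write 1, move →, go to q2
q2 | 01##1[_]   read _ → write 0, move ←, go to q0
q0 | 01##[1]0   read 1 → write 1, move ·, go to q1
q1 | 01##[1]0   read 1 → write 1, move ←, go to q3
q3 | 01#[#]10
The non-blank tape span at halt is 01##10.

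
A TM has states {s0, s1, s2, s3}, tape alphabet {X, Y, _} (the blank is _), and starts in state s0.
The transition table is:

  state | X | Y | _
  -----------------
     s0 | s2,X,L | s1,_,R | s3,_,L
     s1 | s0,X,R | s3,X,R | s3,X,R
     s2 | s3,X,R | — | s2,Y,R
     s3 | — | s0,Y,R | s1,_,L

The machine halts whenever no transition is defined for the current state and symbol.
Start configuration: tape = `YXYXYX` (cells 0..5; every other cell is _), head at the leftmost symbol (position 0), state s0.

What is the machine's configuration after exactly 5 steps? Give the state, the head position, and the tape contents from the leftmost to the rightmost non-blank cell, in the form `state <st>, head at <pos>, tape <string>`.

state=s0 head=0 tape=[Y]XYXYX   (s0,Y)→(s1,_,R)
state=s1 head=1 tape=_[X]YXYX   (s1,X)→(s0,X,R)
state=s0 head=2 tape=_X[Y]XYX   (s0,Y)→(s1,_,R)
state=s1 head=3 tape=_X_[X]YX   (s1,X)→(s0,X,R)
state=s0 head=4 tape=_X_X[Y]X   (s0,Y)→(s1,_,R)
state=s1 head=5 tape=_X_X_[X]
After 5 steps: state s1, head at 5, tape X_X_X.

state s1, head at 5, tape X_X_X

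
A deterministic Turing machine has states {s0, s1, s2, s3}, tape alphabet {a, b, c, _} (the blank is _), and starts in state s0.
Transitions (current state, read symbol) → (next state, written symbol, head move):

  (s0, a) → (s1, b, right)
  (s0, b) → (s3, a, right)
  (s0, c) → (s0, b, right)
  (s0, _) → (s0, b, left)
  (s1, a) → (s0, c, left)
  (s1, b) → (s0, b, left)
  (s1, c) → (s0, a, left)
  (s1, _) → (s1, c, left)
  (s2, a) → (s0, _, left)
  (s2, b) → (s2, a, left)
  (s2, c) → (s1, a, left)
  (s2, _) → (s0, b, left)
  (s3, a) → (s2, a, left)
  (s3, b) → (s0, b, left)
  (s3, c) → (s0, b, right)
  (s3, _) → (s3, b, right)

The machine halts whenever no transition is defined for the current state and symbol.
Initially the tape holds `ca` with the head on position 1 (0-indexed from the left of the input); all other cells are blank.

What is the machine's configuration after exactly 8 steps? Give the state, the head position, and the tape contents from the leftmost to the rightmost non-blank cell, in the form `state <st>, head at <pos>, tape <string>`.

state s3, head at 3, tape baab

state=s0 head=1 tape=c[a]__   (s0,a)→(s1,b,right)
state=s1 head=2 tape=cb[_]_   (s1,_)→(s1,c,left)
state=s1 head=1 tape=c[b]c_   (s1,b)→(s0,b,left)
state=s0 head=0 tape=[c]bc_   (s0,c)→(s0,b,right)
state=s0 head=1 tape=b[b]c_   (s0,b)→(s3,a,right)
state=s3 head=2 tape=ba[c]_   (s3,c)→(s0,b,right)
state=s0 head=3 tape=bab[_]   (s0,_)→(s0,b,left)
state=s0 head=2 tape=ba[b]b   (s0,b)→(s3,a,right)
state=s3 head=3 tape=baa[b]
After 8 steps: state s3, head at 3, tape baab.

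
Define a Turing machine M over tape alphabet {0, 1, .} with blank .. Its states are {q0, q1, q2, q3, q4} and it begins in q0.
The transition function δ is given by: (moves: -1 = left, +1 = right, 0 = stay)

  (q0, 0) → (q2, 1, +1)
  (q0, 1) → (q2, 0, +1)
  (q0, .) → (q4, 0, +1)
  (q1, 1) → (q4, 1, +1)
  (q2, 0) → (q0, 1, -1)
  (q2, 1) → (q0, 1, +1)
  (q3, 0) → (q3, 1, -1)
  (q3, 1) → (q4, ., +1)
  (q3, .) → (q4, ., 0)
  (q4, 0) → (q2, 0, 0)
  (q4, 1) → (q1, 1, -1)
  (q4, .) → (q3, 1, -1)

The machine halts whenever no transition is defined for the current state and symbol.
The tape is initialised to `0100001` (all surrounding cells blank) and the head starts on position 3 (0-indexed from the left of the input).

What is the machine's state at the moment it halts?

state=q0 head=3 tape=010[0]001..   (q0,0)→(q2,1,+1)
state=q2 head=4 tape=0101[0]01..   (q2,0)→(q0,1,-1)
state=q0 head=3 tape=010[1]101..   (q0,1)→(q2,0,+1)
state=q2 head=4 tape=0100[1]01..   (q2,1)→(q0,1,+1)
state=q0 head=5 tape=01001[0]1..   (q0,0)→(q2,1,+1)
state=q2 head=6 tape=010011[1]..   (q2,1)→(q0,1,+1)
state=q0 head=7 tape=0100111[.].   (q0,.)→(q4,0,+1)
state=q4 head=8 tape=01001110[.]   (q4,.)→(q3,1,-1)
state=q3 head=7 tape=0100111[0]1   (q3,0)→(q3,1,-1)
state=q3 head=6 tape=010011[1]11   (q3,1)→(q4,.,+1)
state=q4 head=7 tape=010011.[1]1   (q4,1)→(q1,1,-1)
state=q1 head=6 tape=010011[.]11
No transition is defined for (q1, .); M halts in state q1.

q1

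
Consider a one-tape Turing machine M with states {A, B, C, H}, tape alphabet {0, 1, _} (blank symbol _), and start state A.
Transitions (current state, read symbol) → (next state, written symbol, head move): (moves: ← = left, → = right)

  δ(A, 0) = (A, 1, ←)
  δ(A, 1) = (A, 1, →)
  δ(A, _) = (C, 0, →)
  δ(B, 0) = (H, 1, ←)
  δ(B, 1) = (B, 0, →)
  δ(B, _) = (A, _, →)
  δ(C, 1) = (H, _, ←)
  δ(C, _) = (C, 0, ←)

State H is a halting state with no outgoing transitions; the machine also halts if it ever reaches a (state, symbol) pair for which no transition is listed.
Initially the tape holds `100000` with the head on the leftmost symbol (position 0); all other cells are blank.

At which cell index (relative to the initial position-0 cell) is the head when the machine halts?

6

A | [1]00000__   read 1 → write 1, move →, go to A
A | 1[0]0000__   read 0 → write 1, move ←, go to A
A | [1]10000__   read 1 → write 1, move →, go to A
A | 1[1]0000__   read 1 → write 1, move →, go to A
A | 11[0]000__   read 0 → write 1, move ←, go to A
A | 1[1]1000__   read 1 → write 1, move →, go to A
A | 11[1]000__   read 1 → write 1, move →, go to A
A | 111[0]00__   read 0 → write 1, move ←, go to A
A | 11[1]100__   read 1 → write 1, move →, go to A
A | 111[1]00__   read 1 → write 1, move →, go to A
A | 1111[0]0__   read 0 → write 1, move ←, go to A
A | 111[1]10__   read 1 → write 1, move →, go to A
A | 1111[1]0__   read 1 → write 1, move →, go to A
A | 11111[0]__   read 0 → write 1, move ←, go to A
A | 1111[1]1__   read 1 → write 1, move →, go to A
A | 11111[1]__   read 1 → write 1, move →, go to A
A | 111111[_]_   read _ → write 0, move →, go to C
C | 1111110[_]   read _ → write 0, move ←, go to C
C | 111111[0]0
At halt the head is at cell 6.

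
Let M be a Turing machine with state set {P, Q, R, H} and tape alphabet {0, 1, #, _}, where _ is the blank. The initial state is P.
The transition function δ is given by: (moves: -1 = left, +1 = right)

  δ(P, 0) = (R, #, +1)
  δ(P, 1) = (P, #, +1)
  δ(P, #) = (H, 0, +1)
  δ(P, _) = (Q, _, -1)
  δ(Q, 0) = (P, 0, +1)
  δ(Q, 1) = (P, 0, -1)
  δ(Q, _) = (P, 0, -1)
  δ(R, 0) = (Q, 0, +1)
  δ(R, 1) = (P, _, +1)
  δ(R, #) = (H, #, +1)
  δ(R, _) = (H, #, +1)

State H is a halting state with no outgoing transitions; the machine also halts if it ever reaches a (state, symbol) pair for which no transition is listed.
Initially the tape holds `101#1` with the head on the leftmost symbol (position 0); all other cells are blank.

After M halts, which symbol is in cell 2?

state=P head=0 tape=[1]01#1   (P,1)→(P,#,+1)
state=P head=1 tape=#[0]1#1   (P,0)→(R,#,+1)
state=R head=2 tape=##[1]#1   (R,1)→(P,_,+1)
state=P head=3 tape=##_[#]1   (P,#)→(H,0,+1)
state=H head=4 tape=##_0[1]
Cell 2 holds _ when M halts.

_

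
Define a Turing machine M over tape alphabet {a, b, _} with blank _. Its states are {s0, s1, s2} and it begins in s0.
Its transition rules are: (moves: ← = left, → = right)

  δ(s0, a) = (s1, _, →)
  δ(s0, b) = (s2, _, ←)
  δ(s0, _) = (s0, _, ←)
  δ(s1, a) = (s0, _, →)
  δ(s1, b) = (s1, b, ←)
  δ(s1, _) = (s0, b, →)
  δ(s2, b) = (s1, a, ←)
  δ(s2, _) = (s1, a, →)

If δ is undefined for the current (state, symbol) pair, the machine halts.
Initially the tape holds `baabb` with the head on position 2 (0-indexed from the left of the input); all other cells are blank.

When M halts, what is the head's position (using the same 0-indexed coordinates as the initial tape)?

3

s0 | ba[a]bb_   read a → write _, move →, go to s1
s1 | ba_[b]b_   read b → write b, move ←, go to s1
s1 | ba[_]bb_   read _ → write b, move →, go to s0
s0 | bab[b]b_   read b → write _, move ←, go to s2
s2 | ba[b]_b_   read b → write a, move ←, go to s1
s1 | b[a]a_b_   read a → write _, move →, go to s0
s0 | b_[a]_b_   read a → write _, move →, go to s1
s1 | b__[_]b_   read _ → write b, move →, go to s0
s0 | b__b[b]_   read b → write _, move ←, go to s2
s2 | b__[b]__   read b → write a, move ←, go to s1
s1 | b_[_]a__   read _ → write b, move →, go to s0
s0 | b_b[a]__   read a → write _, move →, go to s1
s1 | b_b_[_]_   read _ → write b, move →, go to s0
s0 | b_b_b[_]   read _ → write _, move ←, go to s0
s0 | b_b_[b]_   read b → write _, move ←, go to s2
s2 | b_b[_]__   read _ → write a, move →, go to s1
s1 | b_ba[_]_   read _ → write b, move →, go to s0
s0 | b_bab[_]   read _ → write _, move ←, go to s0
s0 | b_ba[b]_   read b → write _, move ←, go to s2
s2 | b_b[a]__
At halt the head is at cell 3.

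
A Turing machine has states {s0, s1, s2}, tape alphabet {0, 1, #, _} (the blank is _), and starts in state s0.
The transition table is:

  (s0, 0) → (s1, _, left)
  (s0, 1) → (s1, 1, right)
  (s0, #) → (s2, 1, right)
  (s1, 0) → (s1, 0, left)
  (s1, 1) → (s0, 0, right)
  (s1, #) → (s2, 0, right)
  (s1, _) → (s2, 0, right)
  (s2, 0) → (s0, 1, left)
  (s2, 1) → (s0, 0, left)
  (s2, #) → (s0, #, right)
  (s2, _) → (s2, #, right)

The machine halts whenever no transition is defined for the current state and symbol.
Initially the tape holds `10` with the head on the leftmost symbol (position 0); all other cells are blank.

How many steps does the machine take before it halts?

s0 | __[1]0   read 1 → write 1, move right, go to s1
s1 | __1[0]   read 0 → write 0, move left, go to s1
s1 | __[1]0   read 1 → write 0, move right, go to s0
s0 | __0[0]   read 0 → write _, move left, go to s1
s1 | __[0]_   read 0 → write 0, move left, go to s1
s1 | _[_]0_   read _ → write 0, move right, go to s2
s2 | _0[0]_   read 0 → write 1, move left, go to s0
s0 | _[0]1_   read 0 → write _, move left, go to s1
s1 | [_]_1_   read _ → write 0, move right, go to s2
s2 | 0[_]1_   read _ → write #, move right, go to s2
s2 | 0#[1]_   read 1 → write 0, move left, go to s0
s0 | 0[#]0_   read # → write 1, move right, go to s2
s2 | 01[0]_   read 0 → write 1, move left, go to s0
s0 | 0[1]1_   read 1 → write 1, move right, go to s1
s1 | 01[1]_   read 1 → write 0, move right, go to s0
s0 | 010[_]
M halts after 15 transitions.

15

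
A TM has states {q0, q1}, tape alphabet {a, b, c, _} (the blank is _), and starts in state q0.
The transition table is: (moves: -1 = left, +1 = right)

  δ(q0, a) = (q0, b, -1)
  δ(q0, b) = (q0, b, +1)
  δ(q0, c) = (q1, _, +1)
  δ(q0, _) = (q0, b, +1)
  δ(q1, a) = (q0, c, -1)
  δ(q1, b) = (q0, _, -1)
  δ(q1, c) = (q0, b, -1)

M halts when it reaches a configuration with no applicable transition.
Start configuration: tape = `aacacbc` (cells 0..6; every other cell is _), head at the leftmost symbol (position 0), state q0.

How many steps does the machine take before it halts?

q0 | _[a]acacbc_   read a → write b, move -1, go to q0
q0 | [_]bacacbc_   read _ → write b, move +1, go to q0
q0 | b[b]acacbc_   read b → write b, move +1, go to q0
q0 | bb[a]cacbc_   read a → write b, move -1, go to q0
q0 | b[b]bcacbc_   read b → write b, move +1, go to q0
q0 | bb[b]cacbc_   read b → write b, move +1, go to q0
q0 | bbb[c]acbc_   read c → write _, move +1, go to q1
q1 | bbb_[a]cbc_   read a → write c, move -1, go to q0
q0 | bbb[_]ccbc_   read _ → write b, move +1, go to q0
q0 | bbbb[c]cbc_   read c → write _, move +1, go to q1
q1 | bbbb_[c]bc_   read c → write b, move -1, go to q0
q0 | bbbb[_]bbc_   read _ → write b, move +1, go to q0
q0 | bbbbb[b]bc_   read b → write b, move +1, go to q0
q0 | bbbbbb[b]c_   read b → write b, move +1, go to q0
q0 | bbbbbbb[c]_   read c → write _, move +1, go to q1
q1 | bbbbbbb_[_]
M halts after 15 transitions.

15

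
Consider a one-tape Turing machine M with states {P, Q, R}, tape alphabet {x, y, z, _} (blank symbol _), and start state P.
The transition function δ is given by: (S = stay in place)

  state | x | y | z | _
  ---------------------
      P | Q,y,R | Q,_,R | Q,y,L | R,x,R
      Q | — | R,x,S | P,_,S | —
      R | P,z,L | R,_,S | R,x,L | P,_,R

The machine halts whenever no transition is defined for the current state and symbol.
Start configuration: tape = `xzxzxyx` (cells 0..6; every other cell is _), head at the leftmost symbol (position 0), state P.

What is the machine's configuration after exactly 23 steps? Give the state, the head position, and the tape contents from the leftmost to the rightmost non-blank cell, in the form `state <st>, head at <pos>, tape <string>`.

state=P head=0 tape=[x]zxzxyx_   (P,x)→(Q,y,R)
state=Q head=1 tape=y[z]xzxyx_   (Q,z)→(P,_,S)
state=P head=1 tape=y[_]xzxyx_   (P,_)→(R,x,R)
state=R head=2 tape=yx[x]zxyx_   (R,x)→(P,z,L)
state=P head=1 tape=y[x]zzxyx_   (P,x)→(Q,y,R)
state=Q head=2 tape=yy[z]zxyx_   (Q,z)→(P,_,S)
state=P head=2 tape=yy[_]zxyx_   (P,_)→(R,x,R)
state=R head=3 tape=yyx[z]xyx_   (R,z)→(R,x,L)
state=R head=2 tape=yy[x]xxyx_   (R,x)→(P,z,L)
state=P head=1 tape=y[y]zxxyx_   (P,y)→(Q,_,R)
state=Q head=2 tape=y_[z]xxyx_   (Q,z)→(P,_,S)
state=P head=2 tape=y_[_]xxyx_   (P,_)→(R,x,R)
state=R head=3 tape=y_x[x]xyx_   (R,x)→(P,z,L)
state=P head=2 tape=y_[x]zxyx_   (P,x)→(Q,y,R)
state=Q head=3 tape=y_y[z]xyx_   (Q,z)→(P,_,S)
state=P head=3 tape=y_y[_]xyx_   (P,_)→(R,x,R)
state=R head=4 tape=y_yx[x]yx_   (R,x)→(P,z,L)
state=P head=3 tape=y_y[x]zyx_   (P,x)→(Q,y,R)
state=Q head=4 tape=y_yy[z]yx_   (Q,z)→(P,_,S)
state=P head=4 tape=y_yy[_]yx_   (P,_)→(R,x,R)
state=R head=5 tape=y_yyx[y]x_   (R,y)→(R,_,S)
state=R head=5 tape=y_yyx[_]x_   (R,_)→(P,_,R)
state=P head=6 tape=y_yyx_[x]_   (P,x)→(Q,y,R)
state=Q head=7 tape=y_yyx_y[_]
After 23 steps: state Q, head at 7, tape y_yyx_y.

state Q, head at 7, tape y_yyx_y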